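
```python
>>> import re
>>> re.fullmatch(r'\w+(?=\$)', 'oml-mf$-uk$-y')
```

None

The lookaround is zero-width — it requires the adjacent text to match without consuming it, so the asserted text isn't part of the match.
For `fullmatch`, every character of the input must be accounted for by the pattern.
Here there's no way to consume every character, so the call returns None.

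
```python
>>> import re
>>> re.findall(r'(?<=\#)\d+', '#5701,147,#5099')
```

['5701', '5099']

The lookaround is zero-width — it requires the adjacent text to match without consuming it, so the asserted text isn't part of the match.
Scanning left to right: at [1:5] → '5701'; at [11:15] → '5099'.
No capturing groups, so `findall` returns the 2 full match strings.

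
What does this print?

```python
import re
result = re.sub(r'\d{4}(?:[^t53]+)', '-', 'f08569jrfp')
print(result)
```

The pattern matches exactly 4 of a digit; then one or more of any character except [t53] (non-capturing group).
`sub` substitutes '-' at each match site.

f-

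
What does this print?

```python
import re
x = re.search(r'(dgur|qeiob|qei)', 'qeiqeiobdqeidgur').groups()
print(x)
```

('qei',)

`re.search` scans for the first position where the pattern succeeds.
The match spans [0:3] → 'qei'.
Captured: group 1 = 'qei'.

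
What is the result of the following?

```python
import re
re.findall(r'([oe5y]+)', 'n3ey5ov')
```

The pattern matches one or more of one of [oe5y] (captured).
Scanning left to right: at [2:6] match 'ey5o', group 1 = 'ey5o'.
`findall` collects group 1 from the one match (1 total).

['ey5o']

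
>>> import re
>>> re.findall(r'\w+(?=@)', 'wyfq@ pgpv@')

['wyfq', 'pgpv']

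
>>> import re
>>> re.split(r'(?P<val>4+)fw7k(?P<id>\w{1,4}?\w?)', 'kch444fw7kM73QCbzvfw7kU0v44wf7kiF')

['kch', '444', 'M7', '3QCbzvfw7kU0v44wf7kiF']

Pattern: one or more of a literal '4' (captured as 'val'); then the literal 'fw', then the literal '7k'; then 1 to 4 of a word character (lazy), then optionally a word character (captured as 'id').
A `+?`/`*?`/`{m,n}?` starts at its minimum and grows only as far as needed for what follows to match.
Matches to split on: at [3:12] → '444fw7kM7'.
The group in the pattern means `split` returns the separators' captures alongside the pieces.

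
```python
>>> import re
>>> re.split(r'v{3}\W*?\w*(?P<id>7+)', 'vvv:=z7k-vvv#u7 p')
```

Pattern: exactly 3 of a literal 'v', then zero or more of a non-word character (lazy), then zero or more of a word character; then one or more of a literal '7' (captured as 'id').
Matches to split on: at [0:7] → 'vvv:=z7'; at [9:15] → 'vvv#u7'.
Because the pattern has a capturing group, `split` also inserts each captured text between the pieces.

['', '7', 'k-', '7', ' p']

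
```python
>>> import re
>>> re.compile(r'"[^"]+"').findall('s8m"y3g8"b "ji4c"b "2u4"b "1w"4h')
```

['"y3g8"', '"ji4c"', '"2u4"', '"1w"']

Matches: at [3:9] → '"y3g8"'; at [11:17] → '"ji4c"'; at [19:24] → '"2u4"'; at [26:30] → '"1w"'.
`findall` yields the raw match text (4 of them) because the pattern has no groups.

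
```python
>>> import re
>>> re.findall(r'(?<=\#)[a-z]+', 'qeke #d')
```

Because the assertion is zero-width, the text it checks is not consumed and won't appear in the result.
Since nothing is captured, `findall` lists the 1 matched substring directly.

['d']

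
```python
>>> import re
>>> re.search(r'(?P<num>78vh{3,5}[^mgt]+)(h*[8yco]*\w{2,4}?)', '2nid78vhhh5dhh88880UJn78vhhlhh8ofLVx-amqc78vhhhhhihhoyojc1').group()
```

'78vhhh5dhh88880UJn78vhhlhh8ofLVx-amq'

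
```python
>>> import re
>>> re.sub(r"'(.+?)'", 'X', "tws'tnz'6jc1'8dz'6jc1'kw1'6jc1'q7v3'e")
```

'twsX6jc1X6jc1X6jc1Xe'

A `+?`/`*?`/`{m,n}?` starts at its minimum and grows only as far as needed for what follows to match.
Matches: at [3:8] → "'tnz'"; at [12:17] → "'8dz'"; at [21:26] → "'kw1'"; at [30:36] → "'q7v3'".
`sub` substitutes 'X' at each match site.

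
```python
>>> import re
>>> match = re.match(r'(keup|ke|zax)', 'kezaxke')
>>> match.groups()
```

('ke',)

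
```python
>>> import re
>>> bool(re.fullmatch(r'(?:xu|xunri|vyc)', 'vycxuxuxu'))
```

`fullmatch` succeeds only if the pattern covers the string from start to end.
Here the string isn't matched end-to-end, so the call returns None, and `bool(None)` is False.

False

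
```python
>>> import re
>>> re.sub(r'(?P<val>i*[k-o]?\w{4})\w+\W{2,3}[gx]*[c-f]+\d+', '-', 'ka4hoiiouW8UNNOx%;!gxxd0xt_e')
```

This matches zero or more of a literal 'i', then optionally a character in [k-o], then exactly 4 of a word character (captured as 'val'); then one or more of a word character, then 2 to 3 of a non-word character, then zero or more of one of [gx]; then one or more of a character in [c-f]; then one or more of a digit.
Matches: at [0:24] → 'ka4hoiiouW8UNNOx%;!gxxd0'.
`sub` substitutes '-' at each match site.

'-xt_e'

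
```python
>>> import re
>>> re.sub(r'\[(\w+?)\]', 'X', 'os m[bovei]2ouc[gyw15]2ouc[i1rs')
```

`sub` substitutes 'X' at each match site.

'os mX2oucX2ouc[i1rs'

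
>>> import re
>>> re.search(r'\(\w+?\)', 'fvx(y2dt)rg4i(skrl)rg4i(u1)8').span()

(3, 9)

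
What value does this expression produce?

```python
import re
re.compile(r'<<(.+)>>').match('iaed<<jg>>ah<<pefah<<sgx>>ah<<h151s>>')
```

`match` is anchored at position 0; if the pattern doesn't fit there, it returns None.
Here position 0 doesn't satisfy it, so the call returns None.

None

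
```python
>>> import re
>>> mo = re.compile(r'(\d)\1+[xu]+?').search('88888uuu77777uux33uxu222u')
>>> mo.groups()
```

('8',)

`\1` is not a pattern — it's the concrete string captured by group 1, re-applied verbatim.
`re.search` tries every starting position until one works.
The match spans [0:6] → '88888u'.
Captured: group 1 = '8'.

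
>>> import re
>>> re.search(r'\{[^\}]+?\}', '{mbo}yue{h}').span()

(0, 5)

The match spans [0:5] → '{mbo}'.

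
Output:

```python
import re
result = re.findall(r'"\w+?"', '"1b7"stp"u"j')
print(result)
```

Walking the string: at [0:5] → '"1b7"'; at [8:11] → '"u"'.
`findall` yields the raw match text (2 of them) because the pattern has no groups.

['"1b7"', '"u"']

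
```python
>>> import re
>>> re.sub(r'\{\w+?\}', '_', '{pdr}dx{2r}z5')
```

`sub` substitutes '_' at each match site.

'_dx_z5'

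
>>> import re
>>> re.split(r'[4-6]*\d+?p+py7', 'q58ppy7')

['q', '']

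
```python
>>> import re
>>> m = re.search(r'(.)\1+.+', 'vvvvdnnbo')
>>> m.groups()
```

('v',)

The match spans [0:9] → 'vvvvdnnbo'.
Captured: group 1 = 'v'.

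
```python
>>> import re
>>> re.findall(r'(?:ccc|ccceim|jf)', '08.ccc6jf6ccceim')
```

Alternation isn't longest-match — the leftmost alternative that fits at this position is chosen.
`findall` yields the raw match text (3 of them) because the pattern has no groups.

['ccc', 'jf', 'ccc']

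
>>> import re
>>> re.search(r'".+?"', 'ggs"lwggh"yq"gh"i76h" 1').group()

A non-greedy quantifier consumes as few characters as it can — just enough that the remainder of the pattern still matches from where it stops; whatever follows it matches normally.
`re.search` scans for the first position where the pattern succeeds.
The match spans [3:10] → '"lwggh"'.

'"lwggh"'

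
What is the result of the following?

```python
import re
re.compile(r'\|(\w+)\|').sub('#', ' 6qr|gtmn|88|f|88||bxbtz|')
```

' 6qr#88#88|#'

Every occurrence is swapped for '#'.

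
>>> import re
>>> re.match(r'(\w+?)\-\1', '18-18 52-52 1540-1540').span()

(0, 5)

`\1` is not a pattern — it's the concrete string captured by group 1, re-applied verbatim.
`re.match` won't scan ahead — the pattern has to work from the very first character.
The match spans [0:5] → '18-18'.
Captured: group 1 = '18'.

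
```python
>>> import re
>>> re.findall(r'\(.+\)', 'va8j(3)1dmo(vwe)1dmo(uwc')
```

['(3)1dmo(vwe)']

Scanning left to right: at [4:16] → '(3)1dmo(vwe)'.
Since nothing is captured, `findall` lists the 1 matched substring directly.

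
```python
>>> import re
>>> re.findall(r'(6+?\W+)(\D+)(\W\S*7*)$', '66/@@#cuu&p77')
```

[('66/@@#', 'cuu', '&p77')]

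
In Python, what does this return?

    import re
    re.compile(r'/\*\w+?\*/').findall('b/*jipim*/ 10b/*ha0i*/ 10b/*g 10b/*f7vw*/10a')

Matches: at [1:10] → '/*jipim*/'; at [14:22] → '/*ha0i*/'; at [33:41] → '/*f7vw*/'.
Since nothing is captured, `findall` lists the 3 matched substrings directly.

['/*jipim*/', '/*ha0i*/', '/*f7vw*/']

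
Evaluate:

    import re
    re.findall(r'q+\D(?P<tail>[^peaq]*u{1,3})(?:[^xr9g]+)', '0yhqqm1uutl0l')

The pattern matches one or more of the literal 'q', then a non-digit; then zero or more of any character except [peaq], then 1 to 3 of the literal 'u' (captured as 'tail'); then one or more of any character except [xr9g] (non-capturing group).
Scanning left to right: at [3:13] match 'qqm1uutl0l', group 1 = '1uu'.
With a single group, `findall` returns only what that group captured — 1 item.

['1uu']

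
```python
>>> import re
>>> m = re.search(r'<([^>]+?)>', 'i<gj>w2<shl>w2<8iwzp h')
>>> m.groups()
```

('gj',)

Unlike `match`, `search` isn't anchored — it looks for the pattern anywhere in the string.
The match spans [1:5] → '<gj>'.
Captured: group 1 = 'gj'.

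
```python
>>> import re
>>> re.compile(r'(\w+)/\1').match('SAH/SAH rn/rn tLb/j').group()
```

'SAH/SAH'

`\1` is not a pattern — it's the concrete string captured by group 1, re-applied verbatim.
`re.match` only tries the pattern at the start of the string.
The match spans [0:7] → 'SAH/SAH'.
Captured: group 1 = 'SAH'.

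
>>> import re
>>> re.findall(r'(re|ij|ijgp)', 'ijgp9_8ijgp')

`|` is ordered: at each position the engine commits to the first alternative that works.
Walking the string: at [0:2] match 'ij', group 1 = 'ij'; at [7:9] match 'ij', group 1 = 'ij'.
One capturing group, so `findall` returns just the captured substring from each match — 2 in all.

['ij', 'ij']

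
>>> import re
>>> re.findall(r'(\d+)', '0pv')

['0']

Because there's exactly one group, `findall` drops the full match and keeps group 1 from the one hit.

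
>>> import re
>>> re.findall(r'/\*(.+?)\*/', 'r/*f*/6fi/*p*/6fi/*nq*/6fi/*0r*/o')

['f', 'p', 'nq', '0r']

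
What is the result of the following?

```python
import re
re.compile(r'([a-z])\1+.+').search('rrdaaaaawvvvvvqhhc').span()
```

(0, 18)

`\1` has to match the exact text group 1 already captured.
The match spans [0:18] → 'rrdaaaaawvvvvvqhhc'.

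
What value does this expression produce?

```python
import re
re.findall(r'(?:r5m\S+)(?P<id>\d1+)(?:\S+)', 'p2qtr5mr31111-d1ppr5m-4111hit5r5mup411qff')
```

['11']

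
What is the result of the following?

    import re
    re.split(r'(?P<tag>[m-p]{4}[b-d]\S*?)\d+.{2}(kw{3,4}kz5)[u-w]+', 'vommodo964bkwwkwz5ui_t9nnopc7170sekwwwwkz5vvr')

['v', 'ommodo964bkwwkwz5ui_t9nnopc', 'kwwwwkz5', 'r']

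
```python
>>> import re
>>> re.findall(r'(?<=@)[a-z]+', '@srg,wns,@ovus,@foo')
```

The `(?=…)`/`(?<=…)` assertion just peeks at neighbouring text; it doesn't advance the match position.
Matches: at [1:4] → 'srg'; at [10:14] → 'ovus'; at [16:19] → 'foo'.
No capturing groups, so `findall` returns the 3 full match strings.

['srg', 'ovus', 'foo']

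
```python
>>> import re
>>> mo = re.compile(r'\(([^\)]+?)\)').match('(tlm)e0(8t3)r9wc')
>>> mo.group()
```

`re.match` only tries the pattern at the start of the string.
The match spans [0:5] → '(tlm)'.
Captured: group 1 = 'tlm'.

'(tlm)'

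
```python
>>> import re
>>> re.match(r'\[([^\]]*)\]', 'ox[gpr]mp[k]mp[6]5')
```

None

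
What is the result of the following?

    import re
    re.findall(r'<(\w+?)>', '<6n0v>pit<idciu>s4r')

['6n0v', 'idciu']

Walking the string: at [0:6] match '<6n0v>', group 1 = '6n0v'; at [9:16] match '<idciu>', group 1 = 'idciu'.
With a single group, `findall` returns only what that group captured — 2 items.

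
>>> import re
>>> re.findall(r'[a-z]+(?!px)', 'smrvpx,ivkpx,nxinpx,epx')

['smrvpx', 'ivkpx', 'nxinpx', 'epx']

The negative lookaround is zero-width — it rules out positions where the adjacent text would match, without consuming anything.
Walking the string: at [0:6] → 'smrvpx'; at [7:12] → 'ivkpx'; at [13:19] → 'nxinpx'; at [20:23] → 'epx'.
`findall` yields the raw match text (4 of them) because the pattern has no groups.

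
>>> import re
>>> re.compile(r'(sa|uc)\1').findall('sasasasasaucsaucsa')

['sa', 'sa']

A backreference is literal: `\1` must see the identical characters the first group matched.
With a single group, `findall` returns only what that group captured — 2 items.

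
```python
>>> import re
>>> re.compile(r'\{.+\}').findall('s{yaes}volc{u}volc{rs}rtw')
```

Since nothing is captured, `findall` lists the 1 matched substring directly.

['{yaes}volc{u}volc{rs}']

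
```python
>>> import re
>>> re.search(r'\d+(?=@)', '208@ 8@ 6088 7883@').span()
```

(0, 3)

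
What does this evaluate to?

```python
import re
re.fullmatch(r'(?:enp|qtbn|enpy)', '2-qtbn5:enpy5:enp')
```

None

`re.fullmatch` requires the pattern to consume the entire string.
Here the string isn't matched end-to-end, so the call returns None.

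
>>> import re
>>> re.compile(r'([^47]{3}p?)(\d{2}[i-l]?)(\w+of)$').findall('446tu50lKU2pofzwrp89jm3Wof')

With 3 capturing groups, `findall` returns a 3-tuple per match.

[('6tu', '50l', 'KU2pofzwrp89jm3Wof')]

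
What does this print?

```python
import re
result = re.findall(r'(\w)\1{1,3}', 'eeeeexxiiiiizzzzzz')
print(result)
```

['e', 'x', 'i', 'z', 'z']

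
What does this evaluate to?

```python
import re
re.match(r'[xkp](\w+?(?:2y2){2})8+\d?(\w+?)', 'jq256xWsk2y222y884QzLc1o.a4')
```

None

With `match`, the pattern is implicitly anchored at the beginning.
Here the string doesn't start with a match, so the call returns None.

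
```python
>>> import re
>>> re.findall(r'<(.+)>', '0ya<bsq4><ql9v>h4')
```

Matches: at [3:15] match '<bsq4><ql9v>', group 1 = 'bsq4><ql9v'.
One capturing group, so `findall` returns just the captured substring from the one match — 1 in all.

['bsq4><ql9v']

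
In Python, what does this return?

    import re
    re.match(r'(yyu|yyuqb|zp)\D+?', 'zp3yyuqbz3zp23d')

`re.match` only tries the pattern at the start of the string.
Here the pattern fails at index 0, so the call returns None.

None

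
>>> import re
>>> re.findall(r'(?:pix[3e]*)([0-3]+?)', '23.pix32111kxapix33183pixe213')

A `+?`/`*?`/`{m,n}?` starts at its minimum and grows only as far as needed for what follows to match.
With a single group, `findall` returns only what that group captured — 3 items.

['2', '1', '2']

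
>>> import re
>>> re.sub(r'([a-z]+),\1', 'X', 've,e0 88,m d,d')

'vX0 88,m X'

A backreference is literal: `\1` must see the identical characters the first group matched.
Matches: at [1:4] → 'e,e'; at [11:14] → 'd,d'.
Each match is replaced by 'X'.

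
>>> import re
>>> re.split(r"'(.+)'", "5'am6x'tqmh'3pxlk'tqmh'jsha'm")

Matches to split on: at [1:28] → "'am6x'tqmh'3pxlk'tqmh'jsha'".
With a capturing group present, the delimiter's captured portion is kept in the result list.

['5', "am6x'tqmh'3pxlk'tqmh'jsha", 'm']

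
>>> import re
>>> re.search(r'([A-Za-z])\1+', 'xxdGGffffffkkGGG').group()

'xx'

After group 1 captures some text, `\1` only succeeds where that same text appears again.
`re.search` scans for the first position where the pattern succeeds.
The match spans [0:2] → 'xx'.
Captured: group 1 = 'x'.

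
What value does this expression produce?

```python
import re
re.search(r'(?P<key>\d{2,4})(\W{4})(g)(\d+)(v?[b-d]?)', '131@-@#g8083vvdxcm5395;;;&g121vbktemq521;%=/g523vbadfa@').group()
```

Pattern: 2 to 4 of a digit (captured as 'key'); then exactly 4 of a non-word character (captured); then a literal 'g' (captured); then one or more of a digit (captured); then optionally a literal 'v', then optionally a character in [b-d] (captured).
The match spans [0:13] → '131@-@#g8083v'.

'131@-@#g8083v'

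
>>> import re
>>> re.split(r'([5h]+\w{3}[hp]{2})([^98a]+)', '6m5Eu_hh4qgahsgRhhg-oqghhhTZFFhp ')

The pattern matches one or more of one of [5h], then exactly 3 of a word character, then exactly 2 of one of [hp] (captured); then one or more of any character except [98a] (captured).
Matches to split on: at [2:11] → '5Eu_hh4qg'; at [12:33] → 'hsgRhhg-oqghhhTZFFhp '.
The group in the pattern means `split` returns the separators' captures alongside the pieces.

['6m', '5Eu_hh', '4qg', 'a', 'hsgRhh', 'g-oqghhhTZFFhp ', '']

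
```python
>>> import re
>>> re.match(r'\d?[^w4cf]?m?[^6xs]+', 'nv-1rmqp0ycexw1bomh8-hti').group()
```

With `match`, the pattern is implicitly anchored at the beginning.
The match spans [0:12] → 'nv-1rmqp0yce'.

'nv-1rmqp0yce'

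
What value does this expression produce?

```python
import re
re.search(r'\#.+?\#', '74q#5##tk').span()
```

(3, 6)

The match spans [3:6] → '#5#'.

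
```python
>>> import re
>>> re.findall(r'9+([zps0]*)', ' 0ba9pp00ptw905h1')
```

['pp00p', '0']

Because there's exactly one group, `findall` drops the full match and keeps group 1 from each hit.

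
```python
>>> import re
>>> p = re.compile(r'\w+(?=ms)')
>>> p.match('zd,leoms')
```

Lookahead/lookbehind check context without consuming it, so the matched span excludes the asserted characters.
With `match`, the pattern is implicitly anchored at the beginning.
Here the string doesn't start with a match, so the call returns None.

None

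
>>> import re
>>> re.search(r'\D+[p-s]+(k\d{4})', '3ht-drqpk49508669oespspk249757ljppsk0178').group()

This matches one or more of a non-digit; then one or more of a character in [p-s]; then a literal 'k', then exactly 4 of a digit (captured).
`re.search` scans for the first position where the pattern succeeds.
The match spans [1:13] → 'ht-drqpk4950'.
Captured: group 1 = 'k4950'.

'ht-drqpk4950'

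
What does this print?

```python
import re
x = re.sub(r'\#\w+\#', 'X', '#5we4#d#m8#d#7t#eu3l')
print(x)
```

XdXdXeu3l

Matches: at [0:6] → '#5we4#'; at [7:11] → '#m8#'; at [12:16] → '#7t#'.
Each match is replaced by 'X'.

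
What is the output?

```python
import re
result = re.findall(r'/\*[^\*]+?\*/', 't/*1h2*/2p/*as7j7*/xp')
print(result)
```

Walking the string: at [1:8] → '/*1h2*/'; at [10:19] → '/*as7j7*/'.
Since nothing is captured, `findall` lists the 2 matched substrings directly.

['/*1h2*/', '/*as7j7*/']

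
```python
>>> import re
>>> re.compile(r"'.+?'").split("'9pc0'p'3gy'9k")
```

['', 'p', '9k']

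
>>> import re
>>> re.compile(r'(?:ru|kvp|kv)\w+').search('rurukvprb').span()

(0, 9)

The match spans [0:9] → 'rurukvprb'.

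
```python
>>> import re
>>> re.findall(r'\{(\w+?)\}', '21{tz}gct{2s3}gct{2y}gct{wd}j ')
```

['tz', '2s3', '2y', 'wd']

Because there's exactly one group, `findall` drops the full match and keeps group 1 from each hit.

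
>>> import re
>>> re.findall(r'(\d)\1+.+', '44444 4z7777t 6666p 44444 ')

['4']

After group 1 captures some text, `\1` only succeeds where that same text appears again.
With a single group, `findall` returns only what that group captured — 1 item.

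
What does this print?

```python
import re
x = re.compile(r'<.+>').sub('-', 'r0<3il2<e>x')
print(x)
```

Each match is replaced by '-'.

r0-x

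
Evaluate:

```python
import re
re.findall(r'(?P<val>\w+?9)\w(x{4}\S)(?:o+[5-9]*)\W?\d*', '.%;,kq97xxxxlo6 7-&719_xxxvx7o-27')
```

[('kq9', 'xxxxl')]

The pattern matches one or more of a word character (lazy), then the literal '9' (captured as 'val'); then a word character; then exactly 4 of the literal 'x', then a non-whitespace character (captured); then one or more of a literal 'o', then zero or more of a character in [5-9] (non-capturing group); then optionally a non-word character, then zero or more of a digit.
Scanning left to right: at [4:17] match 'kq97xxxxlo6 7', groups = ('kq9', 'xxxxl').
2 groups means the one result is a tuple of 2 captured strings — 1 here.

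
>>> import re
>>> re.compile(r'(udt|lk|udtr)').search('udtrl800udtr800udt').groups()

('udt',)

The match spans [0:3] → 'udt'.
Captured: group 1 = 'udt'.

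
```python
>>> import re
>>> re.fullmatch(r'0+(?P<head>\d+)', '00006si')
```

None

The pattern matches one or more of a literal '0'; then one or more of a digit (captured as 'head').
`re.fullmatch` is like wrapping the pattern in `^…$` (in single-line mode).
Here the pattern can't cover the whole string, so the call returns None.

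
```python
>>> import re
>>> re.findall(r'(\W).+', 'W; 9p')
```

[';']

With a single group, `findall` returns only what that group captured — 1 item.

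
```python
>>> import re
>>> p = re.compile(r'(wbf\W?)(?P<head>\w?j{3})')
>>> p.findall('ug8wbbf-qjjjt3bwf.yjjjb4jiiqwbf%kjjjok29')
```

Pattern: the literal 'wbf', then optionally a non-word character (captured); then optionally a word character, then exactly 3 of the literal 'j' (captured as 'head').
With 2 capturing groups, `findall` returns a 2-tuple per match.

[('wbf%', 'kjjj')]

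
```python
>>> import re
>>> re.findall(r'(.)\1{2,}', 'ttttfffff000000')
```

['t', 'f', '0']

A backreference is literal: `\1` must see the identical characters the first group matched.
Scanning left to right: at [0:4] match 'tttt', group 1 = 't'; at [4:9] match 'fffff', group 1 = 'f'; at [9:15] match '000000', group 1 = '0'.
`findall` collects group 1 from each match (3 total).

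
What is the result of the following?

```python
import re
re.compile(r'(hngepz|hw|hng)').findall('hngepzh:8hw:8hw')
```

Alternation isn't longest-match — the leftmost alternative that fits at this position is chosen.
Matches: at [0:6] match 'hngepz', group 1 = 'hngepz'; at [9:11] match 'hw', group 1 = 'hw'; at [13:15] match 'hw', group 1 = 'hw'.
Because there's exactly one group, `findall` drops the full match and keeps group 1 from each hit.

['hngepz', 'hw', 'hw']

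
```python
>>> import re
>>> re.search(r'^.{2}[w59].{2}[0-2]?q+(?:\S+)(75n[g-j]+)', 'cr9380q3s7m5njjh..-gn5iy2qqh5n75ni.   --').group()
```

'cr9380q3s7m5njjh..-gn5iy2qqh5n75ni'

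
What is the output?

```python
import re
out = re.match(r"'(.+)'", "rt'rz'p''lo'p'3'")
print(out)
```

`re.match` won't scan ahead — the pattern has to work from the very first character.
Here position 0 doesn't satisfy it, so the call returns None.

None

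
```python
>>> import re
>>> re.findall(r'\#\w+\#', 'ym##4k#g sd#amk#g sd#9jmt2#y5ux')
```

['#4k#', '#amk#', '#9jmt2#']

Scanning left to right: at [3:7] → '#4k#'; at [11:16] → '#amk#'; at [20:27] → '#9jmt2#'.
`findall` yields the raw match text (3 of them) because the pattern has no groups.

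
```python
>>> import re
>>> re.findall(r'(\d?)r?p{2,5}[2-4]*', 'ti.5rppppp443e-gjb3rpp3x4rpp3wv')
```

This matches optionally a digit (captured); then optionally a literal 'r', then 2 to 5 of the literal 'p', then zero or more of a character in [2-4].
`findall` collects group 1 from each match (3 total).

['5', '3', '4']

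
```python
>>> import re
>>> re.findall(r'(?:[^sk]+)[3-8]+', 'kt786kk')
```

The pattern matches one or more of any character except [sk] (non-capturing group); then one or more of a character in [3-8].
Walking the string: at [1:5] → 't786'.
No capturing groups, so `findall` returns the 1 full match string.

['t786']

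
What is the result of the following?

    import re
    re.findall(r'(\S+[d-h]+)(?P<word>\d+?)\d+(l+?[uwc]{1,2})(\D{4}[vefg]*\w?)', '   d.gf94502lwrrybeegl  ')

[('d.gf', '9', 'lw', 'rrybeegl')]

Because the quantifier is non-greedy, it stops expanding at the earliest point where the rest of the pattern can succeed.
4 groups means the one result is a tuple of 4 captured strings — 1 here.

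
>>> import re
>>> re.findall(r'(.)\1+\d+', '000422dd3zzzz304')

`\1` is not a pattern — it's the concrete string captured by group 1, re-applied verbatim.
Matches: at [0:6] match '000422', group 1 = '0'; at [6:9] match 'dd3', group 1 = 'd'; at [9:16] match 'zzzz304', group 1 = 'z'.
Because there's exactly one group, `findall` drops the full match and keeps group 1 from each hit.

['0', 'd', 'z']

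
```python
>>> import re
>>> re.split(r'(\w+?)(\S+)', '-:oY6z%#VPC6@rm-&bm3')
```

['-:', 'o', 'Y6z%#VPC6@rm-&bm3', '']

Pattern: one or more of a word character (lazy) (captured); then one or more of a non-whitespace character (captured).
Matches to split on: at [2:20] → 'oY6z%#VPC6@rm-&bm3'.
Because the pattern has a capturing group, `split` also inserts each captured text between the pieces.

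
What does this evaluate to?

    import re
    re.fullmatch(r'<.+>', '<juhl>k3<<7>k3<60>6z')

For `fullmatch`, every character of the input must be accounted for by the pattern.
Here the pattern can't cover the whole string, so the call returns None.

None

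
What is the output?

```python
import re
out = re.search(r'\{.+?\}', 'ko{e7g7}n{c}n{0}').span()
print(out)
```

(2, 8)

The `?` after the quantifier makes it lazy — it takes as little as possible before letting the rest of the pattern try.
The match spans [2:8] → '{e7g7}'.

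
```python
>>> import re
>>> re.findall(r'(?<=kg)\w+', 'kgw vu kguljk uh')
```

['w', 'uljk']

Because the assertion is zero-width, the text it checks is not consumed and won't appear in the result.
Scanning left to right: at [2:3] → 'w'; at [9:13] → 'uljk'.
Since nothing is captured, `findall` lists the 2 matched substrings directly.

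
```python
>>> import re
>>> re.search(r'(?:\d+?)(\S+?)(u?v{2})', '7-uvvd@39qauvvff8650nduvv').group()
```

'7-uvv'

This matches one or more of a digit (lazy) (non-capturing group); then one or more of a non-whitespace character (lazy) (captured); then optionally a literal 'u', then exactly 2 of the literal 'v' (captured).
`re.search` scans for the first position where the pattern succeeds.
The match spans [0:5] → '7-uvv'.
Captured: group 1 = '-', group 2 = 'uvv'.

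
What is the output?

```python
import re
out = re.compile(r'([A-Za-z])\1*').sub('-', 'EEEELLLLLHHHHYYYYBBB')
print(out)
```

After group 1 captures some text, `\1` only succeeds where that same text appears again.
Every occurrence is swapped for '-'.

-----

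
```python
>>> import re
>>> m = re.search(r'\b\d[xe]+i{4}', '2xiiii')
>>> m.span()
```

(0, 6)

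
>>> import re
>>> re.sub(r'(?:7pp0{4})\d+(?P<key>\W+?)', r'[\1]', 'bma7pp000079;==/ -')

The pattern matches the literal '7pp', then exactly 4 of the literal '0' (non-capturing group); then one or more of a digit; then one or more of a non-word character (lazy) (captured as 'key').
A `+?`/`*?`/`{m,n}?` starts at its minimum and grows only as far as needed for what follows to match.
Matches: at [3:13] → '7pp000079;'.
Each match is replaced using the text its own group 1 captured.

'bma[;]==/ -'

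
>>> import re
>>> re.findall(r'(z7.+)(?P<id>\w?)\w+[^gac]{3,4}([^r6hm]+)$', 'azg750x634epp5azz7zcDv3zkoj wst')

[('z7zcDv3zko', '', 't')]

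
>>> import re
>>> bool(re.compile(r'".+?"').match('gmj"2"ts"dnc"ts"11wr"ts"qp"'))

False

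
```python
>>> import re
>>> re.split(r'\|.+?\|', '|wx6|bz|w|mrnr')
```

['', 'bz', 'mrnr']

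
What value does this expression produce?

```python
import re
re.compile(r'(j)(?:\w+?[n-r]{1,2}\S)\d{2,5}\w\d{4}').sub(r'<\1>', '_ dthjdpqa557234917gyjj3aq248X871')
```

'_ dth<j>gyjj3aq248X871'

The pattern matches a literal 'j' (captured); then one or more of a word character (lazy), then 1 to 2 of a character in [n-r], then a non-whitespace character (non-capturing group); then 2 to 5 of a digit, then a word character, then exactly 4 of a digit.
Matches: at [5:19] → 'jdpqa557234917'.
`\1` in the replacement pulls in group 1's text for each match.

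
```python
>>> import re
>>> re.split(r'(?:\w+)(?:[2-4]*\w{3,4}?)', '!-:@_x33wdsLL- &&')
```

`split` removes every match and returns the 2 fragments in between.

['!-:@', '- &&']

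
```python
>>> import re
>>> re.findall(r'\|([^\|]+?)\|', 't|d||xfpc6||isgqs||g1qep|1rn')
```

One capturing group, so `findall` returns just the captured substring from each match — 4 in all.

['d', 'xfpc6', 'isgqs', 'g1qep']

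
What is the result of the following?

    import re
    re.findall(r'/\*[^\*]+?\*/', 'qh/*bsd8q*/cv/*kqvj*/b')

['/*bsd8q*/', '/*kqvj*/']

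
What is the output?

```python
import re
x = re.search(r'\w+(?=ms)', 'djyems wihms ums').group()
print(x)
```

djye

Lookahead/lookbehind check context without consuming it, so the matched span excludes the asserted characters.
The match spans [0:4] → 'djye'.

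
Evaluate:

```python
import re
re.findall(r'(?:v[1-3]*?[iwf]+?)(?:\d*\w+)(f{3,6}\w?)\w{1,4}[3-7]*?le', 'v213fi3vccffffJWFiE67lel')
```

The pattern matches the literal 'v', then zero or more of a character in [1-3] (lazy), then one or more of one of [iwf] (lazy) (non-capturing group); then zero or more of a digit, then one or more of a word character (non-capturing group); then 3 to 6 of the literal 'f', then optionally a word character (captured); then 1 to 4 of a word character, then zero or more of a character in [3-7] (lazy), then the literal 'le'.
With a single group, `findall` returns only what that group captured — 1 item.

['fffJ']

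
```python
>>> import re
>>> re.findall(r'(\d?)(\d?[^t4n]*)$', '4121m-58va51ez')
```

[('4', '121m-58va51ez'), ('', '')]

Pattern: optionally a digit (captured); then optionally a digit, then zero or more of any character except [t4n] (captured); then anchored at the end.
Multiple groups make `findall` return tuples — one 2-tuple for each match.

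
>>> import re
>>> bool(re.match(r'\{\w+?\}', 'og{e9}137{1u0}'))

`re.match` won't scan ahead — the pattern has to work from the very first character.
Here the pattern fails at index 0, so the call returns None, and `bool(None)` is False.

False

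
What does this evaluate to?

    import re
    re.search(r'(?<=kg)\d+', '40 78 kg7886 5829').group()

'7886'

Because the assertion is zero-width, the text it checks is not consumed and won't appear in the result.
`re.search` tries every starting position until one works.
The match spans [8:12] → '7886'.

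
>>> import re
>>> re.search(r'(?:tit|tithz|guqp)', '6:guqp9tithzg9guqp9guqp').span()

Unlike `match`, `search` isn't anchored — it looks for the pattern anywhere in the string.
The match spans [2:6] → 'guqp'.

(2, 6)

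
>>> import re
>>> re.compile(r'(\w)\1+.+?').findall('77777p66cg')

['7', '6']

`\1` is not a pattern — it's the concrete string captured by group 1, re-applied verbatim.
Walking the string: at [0:6] match '77777p', group 1 = '7'; at [6:9] match '66c', group 1 = '6'.
`findall` collects group 1 from each match (2 total).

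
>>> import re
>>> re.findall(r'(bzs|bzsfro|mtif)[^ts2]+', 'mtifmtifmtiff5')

['mtif', 'mtif']

Matches: at [0:5] match 'mtifm', group 1 = 'mtif'; at [8:14] match 'mtiff5', group 1 = 'mtif'.
`findall` collects group 1 from each match (2 total).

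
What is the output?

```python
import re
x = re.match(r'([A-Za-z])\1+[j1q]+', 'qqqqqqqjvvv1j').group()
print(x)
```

`re.match` won't scan ahead — the pattern has to work from the very first character.
The match spans [0:8] → 'qqqqqqqj'.

qqqqqqqj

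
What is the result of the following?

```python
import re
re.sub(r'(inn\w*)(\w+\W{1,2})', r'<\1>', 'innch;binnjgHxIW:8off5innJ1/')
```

The pattern matches the literal 'inn', then zero or more of a word character (captured); then one or more of a word character, then 1 to 2 of a non-word character (captured).
`\1` in the replacement pulls in group 1's text for each match.

'<innc>b<innjgHxI>8off5<innJ>'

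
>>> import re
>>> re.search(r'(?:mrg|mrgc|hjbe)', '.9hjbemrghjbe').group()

`search` walks the string left to right and returns the first match it finds.
The match spans [2:6] → 'hjbe'.

'hjbe'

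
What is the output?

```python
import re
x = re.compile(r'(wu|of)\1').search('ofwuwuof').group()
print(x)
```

After group 1 captures some text, `\1` only succeeds where that same text appears again.
The match spans [2:6] → 'wuwu'.

wuwu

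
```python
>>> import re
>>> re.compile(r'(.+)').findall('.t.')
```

['.t.']

The pattern matches one or more of any character (captured).
Matches: at [0:3] match '.t.', group 1 = '.t.'.
`findall` collects group 1 from the one match (1 total).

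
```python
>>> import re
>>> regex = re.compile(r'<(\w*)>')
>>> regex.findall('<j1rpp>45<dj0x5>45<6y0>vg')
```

['j1rpp', 'dj0x5', '6y0']

One capturing group, so `findall` returns just the captured substring from each match — 3 in all.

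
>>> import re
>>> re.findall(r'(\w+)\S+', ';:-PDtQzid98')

Pattern: one or more of a word character (captured); then one or more of a non-whitespace character.
With a single group, `findall` returns only what that group captured — 1 item.

['PDtQzid9']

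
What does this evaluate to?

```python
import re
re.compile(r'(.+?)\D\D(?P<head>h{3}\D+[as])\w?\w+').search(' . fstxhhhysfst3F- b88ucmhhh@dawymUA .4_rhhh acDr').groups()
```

Pattern: one or more of any character (lazy) (captured); then a non-digit, then a non-digit; then exactly 3 of the literal 'h', then one or more of a non-digit, then one of [as] (captured as 'head'); then optionally a word character, then one or more of a word character.
Lazy quantifiers expand one character at a time until the remainder of the pattern can match.
`search` walks the string left to right and returns the first match it finds.
The match spans [0:17] → ' . fstxhhhysfst3F'.
Captured: group 1 = ' . fs', group 2 = 'hhhysfs'.

(' . fs', 'hhhysfs')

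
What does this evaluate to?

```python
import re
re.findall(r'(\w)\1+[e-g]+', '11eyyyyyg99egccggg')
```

['1', 'y', '9', 'c']

After group 1 captures some text, `\1` only succeeds where that same text appears again.
`findall` collects group 1 from each match (4 total).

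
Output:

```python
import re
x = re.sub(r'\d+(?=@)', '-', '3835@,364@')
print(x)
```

-@,-@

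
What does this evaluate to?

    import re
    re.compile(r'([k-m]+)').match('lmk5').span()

The pattern matches one or more of a character in [k-m] (captured).
`re.match` only tries the pattern at the start of the string.
The match spans [0:3] → 'lmk'.
Captured: group 1 = 'lmk'.

(0, 3)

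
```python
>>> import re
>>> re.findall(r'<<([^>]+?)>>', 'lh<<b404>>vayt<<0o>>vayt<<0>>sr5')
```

With a single group, `findall` returns only what that group captured — 3 items.

['b404', '0o', '0']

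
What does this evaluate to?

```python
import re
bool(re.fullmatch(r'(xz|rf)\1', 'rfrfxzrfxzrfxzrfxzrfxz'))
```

False

A backreference is literal: `\1` must see the identical characters the first group matched.
`re.fullmatch` requires the pattern to consume the entire string.
Here the pattern can't cover the whole string, so the call returns None, and `bool(None)` is False.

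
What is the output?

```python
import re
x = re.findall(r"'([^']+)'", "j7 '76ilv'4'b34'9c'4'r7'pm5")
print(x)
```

['76ilv', 'b34', '4']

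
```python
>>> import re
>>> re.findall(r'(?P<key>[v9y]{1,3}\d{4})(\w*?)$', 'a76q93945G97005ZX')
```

The pattern matches 1 to 3 of one of [v9y], then exactly 4 of a digit (captured as 'key'); then zero or more of a word character (lazy) (captured); then anchored at the end.
2 groups means the one result is a tuple of 2 captured strings — 1 here.

[('93945', 'G97005ZX')]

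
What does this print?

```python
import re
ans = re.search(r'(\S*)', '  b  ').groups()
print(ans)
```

Pattern: zero or more of a non-whitespace character (captured).
Unlike `match`, `search` isn't anchored — it looks for the pattern anywhere in the string.
The match spans [0:0] → ''.
Captured: group 1 = ''.

('',)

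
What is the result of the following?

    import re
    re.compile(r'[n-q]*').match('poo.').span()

This matches zero or more of a character in [n-q].
With `match`, the pattern is implicitly anchored at the beginning.
The match spans [0:3] → 'poo'.

(0, 3)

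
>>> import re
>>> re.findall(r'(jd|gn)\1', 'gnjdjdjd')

`\1` has to match the exact text group 1 already captured.
`findall` collects group 1 from the one match (1 total).

['jd']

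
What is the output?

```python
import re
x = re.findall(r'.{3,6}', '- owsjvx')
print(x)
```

['- owsj']

No capturing groups, so `findall` returns the 1 full match string.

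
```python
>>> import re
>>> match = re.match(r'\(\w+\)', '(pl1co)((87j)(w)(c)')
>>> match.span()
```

With `match`, the pattern is implicitly anchored at the beginning.
The match spans [0:7] → '(pl1co)'.

(0, 7)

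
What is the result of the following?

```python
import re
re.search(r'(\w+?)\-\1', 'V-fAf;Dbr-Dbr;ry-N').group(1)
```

A backreference is literal: `\1` must see the identical characters the first group matched.
`re.search` tries every starting position until one works.
The match spans [6:13] → 'Dbr-Dbr'.
Captured: group 1 = 'Dbr'.

'Dbr'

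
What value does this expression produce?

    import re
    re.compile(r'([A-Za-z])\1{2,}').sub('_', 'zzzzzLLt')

The backreference `\1` re-matches whatever the first group consumed, character for character.
Matches: at [0:5] → 'zzzzz'.
Each match is replaced by '_'.

'_LLt'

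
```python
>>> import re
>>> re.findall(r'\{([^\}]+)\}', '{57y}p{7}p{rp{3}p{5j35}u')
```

['57y', '7', 'rp{3', '5j35']

Matches: at [0:5] match '{57y}', group 1 = '57y'; at [6:9] match '{7}', group 1 = '7'; at [10:16] match '{rp{3}', group 1 = 'rp{3'; at [17:23] match '{5j35}', group 1 = '5j35'.
With a single group, `findall` returns only what that group captured — 4 items.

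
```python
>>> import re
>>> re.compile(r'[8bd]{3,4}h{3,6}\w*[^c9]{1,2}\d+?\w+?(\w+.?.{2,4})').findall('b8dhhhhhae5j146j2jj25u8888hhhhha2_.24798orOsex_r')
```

This matches 3 to 4 of one of [8bd], then 3 to 6 of the literal 'h', then zero or more of a word character; then 1 to 2 of any character except [c9], then one or more of a digit (lazy), then one or more of a word character (lazy); then one or more of a word character, then optionally any character, then 2 to 4 of any character (captured).
With the lazy modifier that quantifier settles for the fewest repetitions that let the rest of the pattern succeed (the atoms after it are unaffected and can still be greedy).
Matches: at [0:48] match 'b8dhhhhhae5j146j2jj25u8888hhhhha2_.24798orOsex_r', group 1 = '98orOsex_r'.
One capturing group, so `findall` returns just the captured substring from the one match — 1 in all.

['98orOsex_r']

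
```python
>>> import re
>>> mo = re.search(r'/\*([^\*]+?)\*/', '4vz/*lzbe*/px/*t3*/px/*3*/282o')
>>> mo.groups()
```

('lzbe',)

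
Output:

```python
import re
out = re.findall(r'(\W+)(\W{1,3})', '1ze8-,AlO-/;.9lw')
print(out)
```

[('-', ','), ('-/;', '.')]

Pattern: one or more of a non-word character (captured); then 1 to 3 of a non-word character (captured).
Scanning left to right: at [4:6] match '-,', groups = ('-', ','); at [9:13] match '-/;.', groups = ('-/;', '.').
Multiple groups make `findall` return tuples — one 2-tuple for each match.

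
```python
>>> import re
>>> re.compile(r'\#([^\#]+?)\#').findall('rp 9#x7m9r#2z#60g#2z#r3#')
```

`findall` collects group 1 from each match (3 total).

['x7m9r', '60g', 'r3']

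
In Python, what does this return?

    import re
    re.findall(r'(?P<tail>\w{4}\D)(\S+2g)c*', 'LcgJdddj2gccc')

Multiple groups make `findall` return tuples — one 2-tuple for the one match.

[('LcgJd', 'ddj2g')]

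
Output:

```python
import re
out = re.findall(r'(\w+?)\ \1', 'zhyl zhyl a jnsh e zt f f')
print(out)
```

['zhyl', 'f']

`\1` has to match the exact text group 1 already captured.
One capturing group, so `findall` returns just the captured substring from each match — 2 in all.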